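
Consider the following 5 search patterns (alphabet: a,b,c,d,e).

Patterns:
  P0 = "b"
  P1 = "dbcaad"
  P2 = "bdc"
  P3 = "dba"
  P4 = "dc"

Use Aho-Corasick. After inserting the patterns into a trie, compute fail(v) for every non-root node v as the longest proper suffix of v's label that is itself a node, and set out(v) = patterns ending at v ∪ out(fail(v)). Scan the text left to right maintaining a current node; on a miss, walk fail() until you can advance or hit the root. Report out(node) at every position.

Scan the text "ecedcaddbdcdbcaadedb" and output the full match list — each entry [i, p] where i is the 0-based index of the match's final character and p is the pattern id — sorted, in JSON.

Build:
Trie nodes:
  0='ε' goto b→1 d→2
  1='b' goto d→8  ←P0
  2='d' goto b→3 c→11
  3='db' goto a→10 c→4
  4='dbc' goto a→5
  5='dbca' goto a→6
  6='dbcaa' goto d→7
  7='dbcaad' goto ·  ←P1
  8='bd' goto c→9
  9='bdc' goto ·  ←P2
  10='dba' goto ·  ←P3
  11='dc' goto ·  ←P4

BFS fail/out derivation:
  fail(1) 'b': from fail(0)=0 chase 'b': 0 ⇒ 0;  out={0}∪out(0)={0}
  fail(2) 'd': from fail(0)=0 chase 'd': 0 ⇒ 0;  out=∅∪out(0)=∅
  fail(3) 'db': from fail(2)=0 chase 'b': 0 ⇒ 1;  out=∅∪out(1)={0}
  fail(8) 'bd': from fail(1)=0 chase 'd': 0 ⇒ 2;  out=∅∪out(2)=∅
  fail(11) 'dc': from fail(2)=0 chase 'c': 0 ⇒ 0;  out={4}∪out(0)={4}
  fail(4) 'dbc': from fail(3)=1 chase 'c': 1→0 ⇒ 0;  out=∅∪out(0)=∅
  fail(9) 'bdc': from fail(8)=2 chase 'c': 2 ⇒ 11;  out={2}∪out(11)={2,4}
  fail(10) 'dba': from fail(3)=1 chase 'a': 1→0 ⇒ 0;  out={3}∪out(0)={3}
  fail(5) 'dbca': from fail(4)=0 chase 'a': 0 ⇒ 0;  out=∅∪out(0)=∅
  fail(6) 'dbcaa': from fail(5)=0 chase 'a': 0 ⇒ 0;  out=∅∪out(0)=∅
  fail(7) 'dbcaad': from fail(6)=0 chase 'd': 0 ⇒ 2;  out={1}∪out(2)={1}

Scan:
pos 0 'e': at 0
pos 1 'c': at 0
pos 2 'e': at 0
pos 3 'd': at 2
pos 4 'c': at 11  → match P4@[3:4]
pos 5 'a': at 0 (via fail)
pos 6 'd': at 2
pos 7 'd': at 2 (via fail)
pos 8 'b': at 3  → match P0@[8:8]
pos 9 'd': at 8 (via fail)
pos 10 'c': at 9  → match P2@[8:10],P4@[9:10]
pos 11 'd': at 2 (via fail)
pos 12 'b': at 3  → match P0@[12:12]
pos 13 'c': at 4
pos 14 'a': at 5
pos 15 'a': at 6
pos 16 'd': at 7  → match P1@[11:16]
pos 17 'e': at 0 (via fail)
pos 18 'd': at 2
pos 19 'b': at 3  → match P0@[19:19]

Result: [[4,4],[8,0],[10,2],[10,4],[12,0],[16,1],[19,0]]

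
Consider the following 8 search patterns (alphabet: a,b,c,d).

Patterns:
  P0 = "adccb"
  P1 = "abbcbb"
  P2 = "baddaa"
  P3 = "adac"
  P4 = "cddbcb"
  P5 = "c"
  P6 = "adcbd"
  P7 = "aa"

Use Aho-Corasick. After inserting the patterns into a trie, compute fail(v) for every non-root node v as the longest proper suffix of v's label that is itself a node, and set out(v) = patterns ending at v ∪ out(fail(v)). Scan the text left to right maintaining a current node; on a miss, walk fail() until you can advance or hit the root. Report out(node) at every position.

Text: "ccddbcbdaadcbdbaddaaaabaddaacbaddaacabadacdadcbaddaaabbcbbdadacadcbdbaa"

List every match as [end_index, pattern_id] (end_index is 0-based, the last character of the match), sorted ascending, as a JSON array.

Build:
Trie nodes:
  0='ε' goto a→1 b→11 c→19
  1='a' goto a→27 b→6 d→2
  2='ad' goto a→17 c→3
  3='adc' goto b→25 c→4
  4='adcc' goto b→5
  5='adccb' goto ·  [P0 ends]
  6='ab' goto b→7
  7='abb' goto c→8
  8='abbc' goto b→9
  9='abbcb' goto b→10
  10='abbcbb' goto ·  [P1 ends]
  11='b' goto a→12
  12='ba' goto d→13
  13='bad' goto d→14
  14='badd' goto a→15
  15='badda' goto a→16
  16='baddaa' goto ·  [P2 ends]
  17='ada' goto c→18
  18='adac' goto ·  [P3 ends]
  19='c' goto d→20  [P5 ends]
  20='cd' goto d→21
  21='cdd' goto b→22
  22='cddb' goto c→23
  23='cddbc' goto b→24
  24='cddbcb' goto ·  [P4 ends]
  25='adcb' goto d→26
  26='adcbd' goto ·  [P6 ends]
  27='aa' goto ·  [P7 ends]

BFS fail/out derivation:
  fail(1) 'a': from fail(0)=0 chase 'a': 0 ⇒ 0;  out=∅∪out(0)=∅
  fail(11) 'b': from fail(0)=0 chase 'b': 0 ⇒ 0;  out=∅∪out(0)=∅
  fail(19) 'c': from fail(0)=0 chase 'c': 0 ⇒ 0;  out={5}∪out(0)={5}
  fail(2) 'ad': from fail(1)=0 chase 'd': 0 ⇒ 0;  out=∅∪out(0)=∅
  fail(6) 'ab': from fail(1)=0 chase 'b': 0 ⇒ 11;  out=∅∪out(11)=∅
  fail(12) 'ba': from fail(11)=0 chase 'a': 0 ⇒ 1;  out=∅∪out(1)=∅
  fail(20) 'cd': from fail(19)=0 chase 'd': 0 ⇒ 0;  out=∅∪out(0)=∅
  fail(27) 'aa': from fail(1)=0 chase 'a': 0 ⇒ 1;  out={7}∪out(1)={7}
  fail(3) 'adc': from fail(2)=0 chase 'c': 0 ⇒ 19;  out=∅∪out(19)={5}
  fail(7) 'abb': from fail(6)=11 chase 'b': 11→0 ⇒ 11;  out=∅∪out(11)=∅
  fail(13) 'bad': from fail(12)=1 chase 'd': 1 ⇒ 2;  out=∅∪out(2)=∅
  fail(17) 'ada': from fail(2)=0 chase 'a': 0 ⇒ 1;  out=∅∪out(1)=∅
  fail(21) 'cdd': from fail(20)=0 chase 'd': 0 ⇒ 0;  out=∅∪out(0)=∅
  fail(4) 'adcc': from fail(3)=19 chase 'c': 19→0 ⇒ 19;  out=∅∪out(19)={5}
  fail(8) 'abbc': from fail(7)=11 chase 'c': 11→0 ⇒ 19;  out=∅∪out(19)={5}
  fail(14) 'badd': from fail(13)=2 chase 'd': 2→0 ⇒ 0;  out=∅∪out(0)=∅
  fail(18) 'adac': from fail(17)=1 chase 'c': 1→0 ⇒ 19;  out={3}∪out(19)={3,5}
  fail(22) 'cddb': from fail(21)=0 chase 'b': 0 ⇒ 11;  out=∅∪out(11)=∅
  fail(25) 'adcb': from fail(3)=19 chase 'b': 19→0 ⇒ 11;  out=∅∪out(11)=∅
  fail(5) 'adccb': from fail(4)=19 chase 'b': 19→0 ⇒ 11;  out={0}∪out(11)={0}
  fail(9) 'abbcb': from fail(8)=19 chase 'b': 19→0 ⇒ 11;  out=∅∪out(11)=∅
  fail(15) 'badda': from fail(14)=0 chase 'a': 0 ⇒ 1;  out=∅∪out(1)=∅
  fail(23) 'cddbc': from fail(22)=11 chase 'c': 11→0 ⇒ 19;  out=∅∪out(19)={5}
  fail(26) 'adcbd': from fail(25)=11 chase 'd': 11→0 ⇒ 0;  out={6}∪out(0)={6}
  fail(10) 'abbcbb': from fail(9)=11 chase 'b': 11→0 ⇒ 11;  out={1}∪out(11)={1}
  fail(16) 'baddaa': from fail(15)=1 chase 'a': 1 ⇒ 27;  out={2}∪out(27)={2,7}
  fail(24) 'cddbcb': from fail(23)=19 chase 'b': 19→0 ⇒ 11;  out={4}∪out(11)={4}

Run:
[0] read 'c'  n0⇒n19  → match P5@[0:0]
[1] read 'c'  n19⇒n19 (via fail)  → match P5@[1:1]
[2] read 'd'  n19⇒n20
[3] read 'd'  n20⇒n21
[4] read 'b'  n21⇒n22
[5] read 'c'  n22⇒n23  → match P5@[5:5]
[6] read 'b'  n23⇒n24  → match P4@[1:6]
[7] read 'd'  n24⇒n0 (via fail)
[8] read 'a'  n0⇒n1
[9] read 'a'  n1⇒n27  → match P7@[8:9]
[10] read 'd'  n27⇒n2 (via fail)
[11] read 'c'  n2⇒n3  → match P5@[11:11]
[12] read 'b'  n3⇒n25
[13] read 'd'  n25⇒n26  → match P6@[9:13]
[14] read 'b'  n26⇒n11 (via fail)
[15] read 'a'  n11⇒n12
[16] read 'd'  n12⇒n13
[17] read 'd'  n13⇒n14
[18] read 'a'  n14⇒n15
[19] read 'a'  n15⇒n16  → match P2@[14:19],P7@[18:19]
[20] read 'a'  n16⇒n27 (via fail)  → match P7@[19:20]
[21] read 'a'  n27⇒n27 (via fail)  → match P7@[20:21]
[22] read 'b'  n27⇒n6 (via fail)
[23] read 'a'  n6⇒n12 (via fail)
[24] read 'd'  n12⇒n13
[25] read 'd'  n13⇒n14
[26] read 'a'  n14⇒n15
[27] read 'a'  n15⇒n16  → match P2@[22:27],P7@[26:27]
[28] read 'c'  n16⇒n19 (via fail)  → match P5@[28:28]
[29] read 'b'  n19⇒n11 (via fail)
[30] read 'a'  n11⇒n12
[31] read 'd'  n12⇒n13
[32] read 'd'  n13⇒n14
[33] read 'a'  n14⇒n15
[34] read 'a'  n15⇒n16  → match P2@[29:34],P7@[33:34]
[35] read 'c'  n16⇒n19 (via fail)  → match P5@[35:35]
[36] read 'a'  n19⇒n1 (via fail)
[37] read 'b'  n1⇒n6
[38] read 'a'  n6⇒n12 (via fail)
[39] read 'd'  n12⇒n13
[40] read 'a'  n13⇒n17 (via fail)
[41] read 'c'  n17⇒n18  → match P3@[38:41],P5@[41:41]
[42] read 'd'  n18⇒n20 (via fail)
[43] read 'a'  n20⇒n1 (via fail)
[44] read 'd'  n1⇒n2
[45] read 'c'  n2⇒n3  → match P5@[45:45]
[46] read 'b'  n3⇒n25
[47] read 'a'  n25⇒n12 (via fail)
[48] read 'd'  n12⇒n13
[49] read 'd'  n13⇒n14
[50] read 'a'  n14⇒n15
[51] read 'a'  n15⇒n16  → match P2@[46:51],P7@[50:51]
[52] read 'a'  n16⇒n27 (via fail)  → match P7@[51:52]
[53] read 'b'  n27⇒n6 (via fail)
[54] read 'b'  n6⇒n7
[55] read 'c'  n7⇒n8  → match P5@[55:55]
[56] read 'b'  n8⇒n9
[57] read 'b'  n9⇒n10  → match P1@[52:57]
[58] read 'd'  n10⇒n0 (via fail)
[59] read 'a'  n0⇒n1
[60] read 'd'  n1⇒n2
[61] read 'a'  n2⇒n17
[62] read 'c'  n17⇒n18  → match P3@[59:62],P5@[62:62]
[63] read 'a'  n18⇒n1 (via fail)
[64] read 'd'  n1⇒n2
[65] read 'c'  n2⇒n3  → match P5@[65:65]
[66] read 'b'  n3⇒n25
[67] read 'd'  n25⇒n26  → match P6@[63:67]
[68] read 'b'  n26⇒n11 (via fail)
[69] read 'a'  n11⇒n12
[70] read 'a'  n12⇒n27 (via fail)  → match P7@[69:70]

Matches: [[0,5],[1,5],[5,5],[6,4],[9,7],[11,5],[13,6],[19,2],[19,7],[20,7],[21,7],[27,2],[27,7],[28,5],[34,2],[34,7],[35,5],[41,3],[41,5],[45,5],[51,2],[51,7],[52,7],[55,5],[57,1],[62,3],[62,5],[65,5],[67,6],[70,7]]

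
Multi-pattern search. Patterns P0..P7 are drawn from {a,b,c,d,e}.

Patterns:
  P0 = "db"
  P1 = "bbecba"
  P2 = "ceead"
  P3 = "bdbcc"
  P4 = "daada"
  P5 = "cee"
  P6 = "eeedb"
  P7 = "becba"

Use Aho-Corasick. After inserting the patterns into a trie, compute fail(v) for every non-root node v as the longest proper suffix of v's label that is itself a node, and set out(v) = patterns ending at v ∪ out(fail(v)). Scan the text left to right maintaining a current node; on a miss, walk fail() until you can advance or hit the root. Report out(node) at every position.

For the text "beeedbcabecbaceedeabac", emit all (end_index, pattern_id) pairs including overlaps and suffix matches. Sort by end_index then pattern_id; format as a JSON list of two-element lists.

Build automaton:
Trie nodes:
  0='ε' goto b→3 c→9 d→1 e→22
  1='d' goto a→18 b→2
  2='db' goto ·  [P0 ends]
  3='b' goto b→4 d→14 e→27
  4='bb' goto e→5
  5='bbe' goto c→6
  6='bbec' goto b→7
  7='bbecb' goto a→8
  8='bbecba' goto ·  [P1 ends]
  9='c' goto e→10
  10='ce' goto e→11
  11='cee' goto a→12  [P5 ends]
  12='ceea' goto d→13
  13='ceead' goto ·  [P2 ends]
  14='bd' goto b→15
  15='bdb' goto c→16
  16='bdbc' goto c→17
  17='bdbcc' goto ·  [P3 ends]
  18='da' goto a→19
  19='daa' goto d→20
  20='daad' goto a→21
  21='daada' goto ·  [P4 ends]
  22='e' goto e→23
  23='ee' goto e→24
  24='eee' goto d→25
  25='eeed' goto b→26
  26='eeedb' goto ·  [P6 ends]
  27='be' goto c→28
  28='bec' goto b→29
  29='becb' goto a→30
  30='becba' goto ·  [P7 ends]

BFS fail/out derivation:
  fail(1) 'd': from fail(0)=0 chase 'd': 0 ⇒ 0;  out=∅∪out(0)=∅
  fail(3) 'b': from fail(0)=0 chase 'b': 0 ⇒ 0;  out=∅∪out(0)=∅
  fail(9) 'c': from fail(0)=0 chase 'c': 0 ⇒ 0;  out=∅∪out(0)=∅
  fail(22) 'e': from fail(0)=0 chase 'e': 0 ⇒ 0;  out=∅∪out(0)=∅
  fail(2) 'db': from fail(1)=0 chase 'b': 0 ⇒ 3;  out={0}∪out(3)={0}
  fail(4) 'bb': from fail(3)=0 chase 'b': 0 ⇒ 3;  out=∅∪out(3)=∅
  fail(10) 'ce': from fail(9)=0 chase 'e': 0 ⇒ 22;  out=∅∪out(22)=∅
  fail(14) 'bd': from fail(3)=0 chase 'd': 0 ⇒ 1;  out=∅∪out(1)=∅
  fail(18) 'da': from fail(1)=0 chase 'a': 0 ⇒ 0;  out=∅∪out(0)=∅
  fail(23) 'ee': from fail(22)=0 chase 'e': 0 ⇒ 22;  out=∅∪out(22)=∅
  fail(27) 'be': from fail(3)=0 chase 'e': 0 ⇒ 22;  out=∅∪out(22)=∅
  fail(5) 'bbe': from fail(4)=3 chase 'e': 3 ⇒ 27;  out=∅∪out(27)=∅
  fail(11) 'cee': from fail(10)=22 chase 'e': 22 ⇒ 23;  out={5}∪out(23)={5}
  fail(15) 'bdb': from fail(14)=1 chase 'b': 1 ⇒ 2;  out=∅∪out(2)={0}
  fail(19) 'daa': from fail(18)=0 chase 'a': 0 ⇒ 0;  out=∅∪out(0)=∅
  fail(24) 'eee': from fail(23)=22 chase 'e': 22 ⇒ 23;  out=∅∪out(23)=∅
  fail(28) 'bec': from fail(27)=22 chase 'c': 22→0 ⇒ 9;  out=∅∪out(9)=∅
  fail(6) 'bbec': from fail(5)=27 chase 'c': 27 ⇒ 28;  out=∅∪out(28)=∅
  fail(12) 'ceea': from fail(11)=23 chase 'a': 23→22→0 ⇒ 0;  out=∅∪out(0)=∅
  fail(16) 'bdbc': from fail(15)=2 chase 'c': 2→3→0 ⇒ 9;  out=∅∪out(9)=∅
  fail(20) 'daad': from fail(19)=0 chase 'd': 0 ⇒ 1;  out=∅∪out(1)=∅
  fail(25) 'eeed': from fail(24)=23 chase 'd': 23→22→0 ⇒ 1;  out=∅∪out(1)=∅
  fail(29) 'becb': from fail(28)=9 chase 'b': 9→0 ⇒ 3;  out=∅∪out(3)=∅
  fail(7) 'bbecb': from fail(6)=28 chase 'b': 28 ⇒ 29;  out=∅∪out(29)=∅
  fail(13) 'ceead': from fail(12)=0 chase 'd': 0 ⇒ 1;  out={2}∪out(1)={2}
  fail(17) 'bdbcc': from fail(16)=9 chase 'c': 9→0 ⇒ 9;  out={3}∪out(9)={3}
  fail(21) 'daada': from fail(20)=1 chase 'a': 1 ⇒ 18;  out={4}∪out(18)={4}
  fail(26) 'eeedb': from fail(25)=1 chase 'b': 1 ⇒ 2;  out={6}∪out(2)={0,6}
  fail(30) 'becba': from fail(29)=3 chase 'a': 3→0 ⇒ 0;  out={7}∪out(0)={7}
  fail(8) 'bbecba': from fail(7)=29 chase 'a': 29 ⇒ 30;  out={1}∪out(30)={1,7}

Text stream:
pos 0 'b': at 3
pos 1 'e': at 27
pos 2 'e': at 23 ·f
pos 3 'e': at 24
pos 4 'd': at 25
pos 5 'b': at 26  emit P0@[4:5],P6@[1:5]
pos 6 'c': at 9 ·f
pos 7 'a': at 0 ·f
pos 8 'b': at 3
pos 9 'e': at 27
pos 10 'c': at 28
pos 11 'b': at 29
pos 12 'a': at 30  emit P7@[8:12]
pos 13 'c': at 9 ·f
pos 14 'e': at 10
pos 15 'e': at 11  emit P5@[13:15]
pos 16 'd': at 1 ·f
pos 17 'e': at 22 ·f
pos 18 'a': at 0 ·f
pos 19 'b': at 3
pos 20 'a': at 0 ·f
pos 21 'c': at 9

All matches (sorted): [[5,0],[5,6],[12,7],[15,5]]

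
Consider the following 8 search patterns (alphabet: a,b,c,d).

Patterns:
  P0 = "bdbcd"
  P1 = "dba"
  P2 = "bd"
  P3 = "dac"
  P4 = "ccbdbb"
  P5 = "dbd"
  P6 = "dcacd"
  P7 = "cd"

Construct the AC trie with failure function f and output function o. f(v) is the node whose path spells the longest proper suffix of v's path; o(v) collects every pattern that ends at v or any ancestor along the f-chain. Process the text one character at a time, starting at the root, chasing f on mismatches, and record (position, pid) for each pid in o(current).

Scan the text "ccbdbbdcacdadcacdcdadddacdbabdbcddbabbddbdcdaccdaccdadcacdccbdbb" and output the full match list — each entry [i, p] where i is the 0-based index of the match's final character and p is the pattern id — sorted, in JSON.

Build:
Trie nodes:
  0='ε' goto b→1 c→11 d→6
  1='b' goto d→2
  2='bd' goto b→3  ←P2
  3='bdb' goto c→4
  4='bdbc' goto d→5
  5='bdbcd' goto ·  ←P0
  6='d' goto a→9 b→7 c→18
  7='db' goto a→8 d→17
  8='dba' goto ·  ←P1
  9='da' goto c→10
  10='dac' goto ·  ←P3
  11='c' goto c→12 d→22
  12='cc' goto b→13
  13='ccb' goto d→14
  14='ccbd' goto b→15
  15='ccbdb' goto b→16
  16='ccbdbb' goto ·  ←P4
  17='dbd' goto ·  ←P5
  18='dc' goto a→19
  19='dca' goto c→20
  20='dcac' goto d→21
  21='dcacd' goto ·  ←P6
  22='cd' goto ·  ←P7

Failure links (BFS by depth):
  fail(1) 'b': from fail(0)=0 chase 'b': 0 ⇒ 0;  out=∅∪out(0)=∅
  fail(6) 'd': from fail(0)=0 chase 'd': 0 ⇒ 0;  out=∅∪out(0)=∅
  fail(11) 'c': from fail(0)=0 chase 'c': 0 ⇒ 0;  out=∅∪out(0)=∅
  fail(2) 'bd': from fail(1)=0 chase 'd': 0 ⇒ 6;  out={2}∪out(6)={2}
  fail(7) 'db': from fail(6)=0 chase 'b': 0 ⇒ 1;  out=∅∪out(1)=∅
  fail(9) 'da': from fail(6)=0 chase 'a': 0 ⇒ 0;  out=∅∪out(0)=∅
  fail(12) 'cc': from fail(11)=0 chase 'c': 0 ⇒ 11;  out=∅∪out(11)=∅
  fail(18) 'dc': from fail(6)=0 chase 'c': 0 ⇒ 11;  out=∅∪out(11)=∅
  fail(22) 'cd': from fail(11)=0 chase 'd': 0 ⇒ 6;  out={7}∪out(6)={7}
  fail(3) 'bdb': from fail(2)=6 chase 'b': 6 ⇒ 7;  out=∅∪out(7)=∅
  fail(8) 'dba': from fail(7)=1 chase 'a': 1→0 ⇒ 0;  out={1}∪out(0)={1}
  fail(10) 'dac': from fail(9)=0 chase 'c': 0 ⇒ 11;  out={3}∪out(11)={3}
  fail(13) 'ccb': from fail(12)=11 chase 'b': 11→0 ⇒ 1;  out=∅∪out(1)=∅
  fail(17) 'dbd': from fail(7)=1 chase 'd': 1 ⇒ 2;  out={5}∪out(2)={2,5}
  fail(19) 'dca': from fail(18)=11 chase 'a': 11→0 ⇒ 0;  out=∅∪out(0)=∅
  fail(4) 'bdbc': from fail(3)=7 chase 'c': 7→1→0 ⇒ 11;  out=∅∪out(11)=∅
  fail(14) 'ccbd': from fail(13)=1 chase 'd': 1 ⇒ 2;  out=∅∪out(2)={2}
  fail(20) 'dcac': from fail(19)=0 chase 'c': 0 ⇒ 11;  out=∅∪out(11)=∅
  fail(5) 'bdbcd': from fail(4)=11 chase 'd': 11 ⇒ 22;  out={0}∪out(22)={0,7}
  fail(15) 'ccbdb': from fail(14)=2 chase 'b': 2 ⇒ 3;  out=∅∪out(3)=∅
  fail(21) 'dcacd': from fail(20)=11 chase 'd': 11 ⇒ 22;  out={6}∪out(22)={6,7}
  fail(16) 'ccbdbb': from fail(15)=3 chase 'b': 3→7→1→0 ⇒ 1;  out={4}∪out(1)={4}

Scan:
[0] read 'c'  n0⇒n11
[1] read 'c'  n11⇒n12
[2] read 'b'  n12⇒n13
[3] read 'd'  n13⇒n14  ** P2@[2:3]
[4] read 'b'  n14⇒n15
[5] read 'b'  n15⇒n16  ** P4@[0:5]
[6] read 'd'  n16⇒n2 (fail-walked)  ** P2@[5:6]
[7] read 'c'  n2⇒n18 (fail-walked)
[8] read 'a'  n18⇒n19
[9] read 'c'  n19⇒n20
[10] read 'd'  n20⇒n21  ** P6@[6:10],P7@[9:10]
[11] read 'a'  n21⇒n9 (fail-walked)
[12] read 'd'  n9⇒n6 (fail-walked)
[13] read 'c'  n6⇒n18
[14] read 'a'  n18⇒n19
[15] read 'c'  n19⇒n20
[16] read 'd'  n20⇒n21  ** P6@[12:16],P7@[15:16]
[17] read 'c'  n21⇒n18 (fail-walked)
[18] read 'd'  n18⇒n22 (fail-walked)  ** P7@[17:18]
[19] read 'a'  n22⇒n9 (fail-walked)
[20] read 'd'  n9⇒n6 (fail-walked)
[21] read 'd'  n6⇒n6 (fail-walked)
[22] read 'd'  n6⇒n6 (fail-walked)
[23] read 'a'  n6⇒n9
[24] read 'c'  n9⇒n10  ** P3@[22:24]
[25] read 'd'  n10⇒n22 (fail-walked)  ** P7@[24:25]
[26] read 'b'  n22⇒n7 (fail-walked)
[27] read 'a'  n7⇒n8  ** P1@[25:27]
[28] read 'b'  n8⇒n1 (fail-walked)
[29] read 'd'  n1⇒n2  ** P2@[28:29]
[30] read 'b'  n2⇒n3
[31] read 'c'  n3⇒n4
[32] read 'd'  n4⇒n5  ** P0@[28:32],P7@[31:32]
[33] read 'd'  n5⇒n6 (fail-walked)
[34] read 'b'  n6⇒n7
[35] read 'a'  n7⇒n8  ** P1@[33:35]
[36] read 'b'  n8⇒n1 (fail-walked)
[37] read 'b'  n1⇒n1 (fail-walked)
[38] read 'd'  n1⇒n2  ** P2@[37:38]
[39] read 'd'  n2⇒n6 (fail-walked)
[40] read 'b'  n6⇒n7
[41] read 'd'  n7⇒n17  ** P2@[40:41],P5@[39:41]
[42] read 'c'  n17⇒n18 (fail-walked)
[43] read 'd'  n18⇒n22 (fail-walked)  ** P7@[42:43]
[44] read 'a'  n22⇒n9 (fail-walked)
[45] read 'c'  n9⇒n10  ** P3@[43:45]
[46] read 'c'  n10⇒n12 (fail-walked)
[47] read 'd'  n12⇒n22 (fail-walked)  ** P7@[46:47]
[48] read 'a'  n22⇒n9 (fail-walked)
[49] read 'c'  n9⇒n10  ** P3@[47:49]
[50] read 'c'  n10⇒n12 (fail-walked)
[51] read 'd'  n12⇒n22 (fail-walked)  ** P7@[50:51]
[52] read 'a'  n22⇒n9 (fail-walked)
[53] read 'd'  n9⇒n6 (fail-walked)
[54] read 'c'  n6⇒n18
[55] read 'a'  n18⇒n19
[56] read 'c'  n19⇒n20
[57] read 'd'  n20⇒n21  ** P6@[53:57],P7@[56:57]
[58] read 'c'  n21⇒n18 (fail-walked)
[59] read 'c'  n18⇒n12 (fail-walked)
[60] read 'b'  n12⇒n13
[61] read 'd'  n13⇒n14  ** P2@[60:61]
[62] read 'b'  n14⇒n15
[63] read 'b'  n15⇒n16  ** P4@[58:63]

Result: [[3,2],[5,4],[6,2],[10,6],[10,7],[16,6],[16,7],[18,7],[24,3],[25,7],[27,1],[29,2],[32,0],[32,7],[35,1],[38,2],[41,2],[41,5],[43,7],[45,3],[47,7],[49,3],[51,7],[57,6],[57,7],[61,2],[63,4]]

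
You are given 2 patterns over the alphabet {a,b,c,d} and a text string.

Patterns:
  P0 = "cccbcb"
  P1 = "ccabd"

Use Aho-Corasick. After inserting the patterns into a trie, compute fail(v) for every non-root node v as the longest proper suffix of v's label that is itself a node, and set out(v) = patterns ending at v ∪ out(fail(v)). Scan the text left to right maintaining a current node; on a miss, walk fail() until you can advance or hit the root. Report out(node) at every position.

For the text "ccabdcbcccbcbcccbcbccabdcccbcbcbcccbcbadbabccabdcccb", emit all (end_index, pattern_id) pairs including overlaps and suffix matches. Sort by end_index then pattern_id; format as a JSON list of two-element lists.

Construct AC machine:
Trie nodes:
  0='ε' goto c→1
  1='c' goto c→2
  2='cc' goto a→7 c→3
  3='ccc' goto b→4
  4='cccb' goto c→5
  5='cccbc' goto b→6
  6='cccbcb' goto ·  [P0 ends]
  7='cca' goto b→8
  8='ccab' goto d→9
  9='ccabd' goto ·  [P1 ends]

Failure links (BFS by depth):
  n1('c'): parent n0 fail=0; on 'c' 0 → fail=0;  out ∅∪∅=∅
  n2('cc'): parent n1 fail=0; on 'c' 0 → fail=1;  out ∅∪∅=∅
  n3('ccc'): parent n2 fail=1; on 'c' 1 → fail=2;  out ∅∪∅=∅
  n7('cca'): parent n2 fail=1; on 'a' 1→0 → fail=0;  out ∅∪∅=∅
  n4('cccb'): parent n3 fail=2; on 'b' 2→1→0 → fail=0;  out ∅∪∅=∅
  n8('ccab'): parent n7 fail=0; on 'b' 0 → fail=0;  out ∅∪∅=∅
  n5('cccbc'): parent n4 fail=0; on 'c' 0 → fail=1;  out ∅∪∅=∅
  n9('ccabd'): parent n8 fail=0; on 'd' 0 → fail=0;  out {1}∪∅={1}
  n6('cccbcb'): parent n5 fail=1; on 'b' 1→0 → fail=0;  out {0}∪∅={0}

Run:
pos 0 'c': at 1
pos 1 'c': at 2
pos 2 'a': at 7
pos 3 'b': at 8
pos 4 'd': at 9  → match P1@[0:4]
pos 5 'c': at 1 ·f
pos 6 'b': at 0 ·f
pos 7 'c': at 1
pos 8 'c': at 2
pos 9 'c': at 3
pos 10 'b': at 4
pos 11 'c': at 5
pos 12 'b': at 6  → match P0@[7:12]
pos 13 'c': at 1 ·f
pos 14 'c': at 2
pos 15 'c': at 3
pos 16 'b': at 4
pos 17 'c': at 5
pos 18 'b': at 6  → match P0@[13:18]
pos 19 'c': at 1 ·f
pos 20 'c': at 2
pos 21 'a': at 7
pos 22 'b': at 8
pos 23 'd': at 9  → match P1@[19:23]
pos 24 'c': at 1 ·f
pos 25 'c': at 2
pos 26 'c': at 3
pos 27 'b': at 4
pos 28 'c': at 5
pos 29 'b': at 6  → match P0@[24:29]
pos 30 'c': at 1 ·f
pos 31 'b': at 0 ·f
pos 32 'c': at 1
pos 33 'c': at 2
pos 34 'c': at 3
pos 35 'b': at 4
pos 36 'c': at 5
pos 37 'b': at 6  → match P0@[32:37]
pos 38 'a': at 0 ·f
pos 39 'd': at 0
pos 40 'b': at 0
pos 41 'a': at 0
pos 42 'b': at 0
pos 43 'c': at 1
pos 44 'c': at 2
pos 45 'a': at 7
pos 46 'b': at 8
pos 47 'd': at 9  → match P1@[43:47]
pos 48 'c': at 1 ·f
pos 49 'c': at 2
pos 50 'c': at 3
pos 51 'b': at 4

Matches: [[4,1],[12,0],[18,0],[23,1],[29,0],[37,0],[47,1]]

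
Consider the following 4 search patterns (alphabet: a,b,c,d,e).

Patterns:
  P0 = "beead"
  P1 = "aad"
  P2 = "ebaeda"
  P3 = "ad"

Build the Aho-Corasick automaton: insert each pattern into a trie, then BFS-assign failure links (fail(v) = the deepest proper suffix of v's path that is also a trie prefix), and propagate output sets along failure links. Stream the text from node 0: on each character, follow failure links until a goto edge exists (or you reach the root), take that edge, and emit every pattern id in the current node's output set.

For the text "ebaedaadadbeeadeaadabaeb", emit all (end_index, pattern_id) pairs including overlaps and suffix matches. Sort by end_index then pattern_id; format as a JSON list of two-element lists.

Build automaton:
Trie (insert patterns):
  n0 'ε': a→6 b→1 e→9
  n1 'b': e→2
  n2 'be': e→3
  n3 'bee': a→4
  n4 'beea': d→5
  n5 'beead': ·  ←P0
  n6 'a': a→7 d→15
  n7 'aa': d→8
  n8 'aad': ·  ←P1
  n9 'e': b→10
  n10 'eb': a→11
  n11 'eba': e→12
  n12 'ebae': d→13
  n13 'ebaed': a→14
  n14 'ebaeda': ·  ←P2
  n15 'ad': ·  ←P3

Failure links (BFS by depth):
  fail(1) 'b': from fail(0)=0 chase 'b': 0 ⇒ 0;  out=∅∪out(0)=∅
  fail(6) 'a': from fail(0)=0 chase 'a': 0 ⇒ 0;  out=∅∪out(0)=∅
  fail(9) 'e': from fail(0)=0 chase 'e': 0 ⇒ 0;  out=∅∪out(0)=∅
  fail(2) 'be': from fail(1)=0 chase 'e': 0 ⇒ 9;  out=∅∪out(9)=∅
  fail(7) 'aa': from fail(6)=0 chase 'a': 0 ⇒ 6;  out=∅∪out(6)=∅
  fail(10) 'eb': from fail(9)=0 chase 'b': 0 ⇒ 1;  out=∅∪out(1)=∅
  fail(15) 'ad': from fail(6)=0 chase 'd': 0 ⇒ 0;  out={3}∪out(0)={3}
  fail(3) 'bee': from fail(2)=9 chase 'e': 9→0 ⇒ 9;  out=∅∪out(9)=∅
  fail(8) 'aad': from fail(7)=6 chase 'd': 6 ⇒ 15;  out={1}∪out(15)={1,3}
  fail(11) 'eba': from fail(10)=1 chase 'a': 1→0 ⇒ 6;  out=∅∪out(6)=∅
  fail(4) 'beea': from fail(3)=9 chase 'a': 9→0 ⇒ 6;  out=∅∪out(6)=∅
  fail(12) 'ebae': from fail(11)=6 chase 'e': 6→0 ⇒ 9;  out=∅∪out(9)=∅
  fail(5) 'beead': from fail(4)=6 chase 'd': 6 ⇒ 15;  out={0}∪out(15)={0,3}
  fail(13) 'ebaed': from fail(12)=9 chase 'd': 9→0 ⇒ 0;  out=∅∪out(0)=∅
  fail(14) 'ebaeda': from fail(13)=0 chase 'a': 0 ⇒ 6;  out={2}∪out(6)={2}

Scan:
[0] read 'e'  n0⇒n9
[1] read 'b'  n9⇒n10
[2] read 'a'  n10⇒n11
[3] read 'e'  n11⇒n12
[4] read 'd'  n12⇒n13
[5] read 'a'  n13⇒n14  emit P2@[0:5]
[6] read 'a'  n14⇒n7 ·f
[7] read 'd'  n7⇒n8  emit P1@[5:7],P3@[6:7]
[8] read 'a'  n8⇒n6 ·f
[9] read 'd'  n6⇒n15  emit P3@[8:9]
[10] read 'b'  n15⇒n1 ·f
[11] read 'e'  n1⇒n2
[12] read 'e'  n2⇒n3
[13] read 'a'  n3⇒n4
[14] read 'd'  n4⇒n5  emit P0@[10:14],P3@[13:14]
[15] read 'e'  n5⇒n9 ·f
[16] read 'a'  n9⇒n6 ·f
[17] read 'a'  n6⇒n7
[18] read 'd'  n7⇒n8  emit P1@[16:18],P3@[17:18]
[19] read 'a'  n8⇒n6 ·f
[20] read 'b'  n6⇒n1 ·f
[21] read 'a'  n1⇒n6 ·f
[22] read 'e'  n6⇒n9 ·f
[23] read 'b'  n9⇒n10

All matches (sorted): [[5,2],[7,1],[7,3],[9,3],[14,0],[14,3],[18,1],[18,3]]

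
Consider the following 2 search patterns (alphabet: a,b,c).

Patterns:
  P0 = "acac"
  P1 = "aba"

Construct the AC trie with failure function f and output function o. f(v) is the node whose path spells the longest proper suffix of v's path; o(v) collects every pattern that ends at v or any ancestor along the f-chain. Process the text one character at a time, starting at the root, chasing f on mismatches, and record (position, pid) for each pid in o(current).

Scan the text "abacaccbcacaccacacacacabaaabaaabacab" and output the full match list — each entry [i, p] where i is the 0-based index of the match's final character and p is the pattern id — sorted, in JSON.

Build:
Trie nodes:
  0='ε' goto a→1
  1='a' goto b→5 c→2
  2='ac' goto a→3
  3='aca' goto c→4
  4='acac' goto ·  [P0 ends]
  5='ab' goto a→6
  6='aba' goto ·  [P1 ends]

Failure links (BFS by depth):
  n1('a'): parent n0 fail=0; on 'a' 0 → fail=0;  out ∅∪∅=∅
  n2('ac'): parent n1 fail=0; on 'c' 0 → fail=0;  out ∅∪∅=∅
  n5('ab'): parent n1 fail=0; on 'b' 0 → fail=0;  out ∅∪∅=∅
  n3('aca'): parent n2 fail=0; on 'a' 0 → fail=1;  out ∅∪∅=∅
  n6('aba'): parent n5 fail=0; on 'a' 0 → fail=1;  out {1}∪∅={1}
  n4('acac'): parent n3 fail=1; on 'c' 1 → fail=2;  out {0}∪∅={0}

Text stream:
pos 0 'a': at 1
pos 1 'b': at 5
pos 2 'a': at 6  ** P1@[0:2]
pos 3 'c': at 2 (via fail)
pos 4 'a': at 3
pos 5 'c': at 4  ** P0@[2:5]
pos 6 'c': at 0 (via fail)
pos 7 'b': at 0
pos 8 'c': at 0
pos 9 'a': at 1
pos 10 'c': at 2
pos 11 'a': at 3
pos 12 'c': at 4  ** P0@[9:12]
pos 13 'c': at 0 (via fail)
pos 14 'a': at 1
pos 15 'c': at 2
pos 16 'a': at 3
pos 17 'c': at 4  ** P0@[14:17]
pos 18 'a': at 3 (via fail)
pos 19 'c': at 4  ** P0@[16:19]
pos 20 'a': at 3 (via fail)
pos 21 'c': at 4  ** P0@[18:21]
pos 22 'a': at 3 (via fail)
pos 23 'b': at 5 (via fail)
pos 24 'a': at 6  ** P1@[22:24]
pos 25 'a': at 1 (via fail)
pos 26 'a': at 1 (via fail)
pos 27 'b': at 5
pos 28 'a': at 6  ** P1@[26:28]
pos 29 'a': at 1 (via fail)
pos 30 'a': at 1 (via fail)
pos 31 'b': at 5
pos 32 'a': at 6  ** P1@[30:32]
pos 33 'c': at 2 (via fail)
pos 34 'a': at 3
pos 35 'b': at 5 (via fail)

Result: [[2,1],[5,0],[12,0],[17,0],[19,0],[21,0],[24,1],[28,1],[32,1]]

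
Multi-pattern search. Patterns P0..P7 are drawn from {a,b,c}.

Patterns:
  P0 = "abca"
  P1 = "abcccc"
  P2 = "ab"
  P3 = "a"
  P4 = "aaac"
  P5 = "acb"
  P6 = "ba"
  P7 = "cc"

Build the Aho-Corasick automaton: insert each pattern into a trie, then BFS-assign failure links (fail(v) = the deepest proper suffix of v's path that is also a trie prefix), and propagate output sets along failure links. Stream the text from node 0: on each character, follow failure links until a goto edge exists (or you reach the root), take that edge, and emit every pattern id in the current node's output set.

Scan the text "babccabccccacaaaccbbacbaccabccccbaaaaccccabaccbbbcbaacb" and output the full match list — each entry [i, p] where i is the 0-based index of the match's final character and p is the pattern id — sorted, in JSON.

Build:
Trie nodes:
  0='ε' goto a→1 b→13 c→15
  1='a' goto a→8 b→2 c→11  [P3 ends]
  2='ab' goto c→3  [P2 ends]
  3='abc' goto a→4 c→5
  4='abca' goto ·  [P0 ends]
  5='abcc' goto c→6
  6='abccc' goto c→7
  7='abcccc' goto ·  [P1 ends]
  8='aa' goto a→9
  9='aaa' goto c→10
  10='aaac' goto ·  [P4 ends]
  11='ac' goto b→12
  12='acb' goto ·  [P5 ends]
  13='b' goto a→14
  14='ba' goto ·  [P6 ends]
  15='c' goto c→16
  16='cc' goto ·  [P7 ends]

BFS fail/out derivation:
  fail(1) 'a': from fail(0)=0 chase 'a': 0 ⇒ 0;  out={3}∪out(0)={3}
  fail(13) 'b': from fail(0)=0 chase 'b': 0 ⇒ 0;  out=∅∪out(0)=∅
  fail(15) 'c': from fail(0)=0 chase 'c': 0 ⇒ 0;  out=∅∪out(0)=∅
  fail(2) 'ab': from fail(1)=0 chase 'b': 0 ⇒ 13;  out={2}∪out(13)={2}
  fail(8) 'aa': from fail(1)=0 chase 'a': 0 ⇒ 1;  out=∅∪out(1)={3}
  fail(11) 'ac': from fail(1)=0 chase 'c': 0 ⇒ 15;  out=∅∪out(15)=∅
  fail(14) 'ba': from fail(13)=0 chase 'a': 0 ⇒ 1;  out={6}∪out(1)={3,6}
  fail(16) 'cc': from fail(15)=0 chase 'c': 0 ⇒ 15;  out={7}∪out(15)={7}
  fail(3) 'abc': from fail(2)=13 chase 'c': 13→0 ⇒ 15;  out=∅∪out(15)=∅
  fail(9) 'aaa': from fail(8)=1 chase 'a': 1 ⇒ 8;  out=∅∪out(8)={3}
  fail(12) 'acb': from fail(11)=15 chase 'b': 15→0 ⇒ 13;  out={5}∪out(13)={5}
  fail(4) 'abca': from fail(3)=15 chase 'a': 15→0 ⇒ 1;  out={0}∪out(1)={0,3}
  fail(5) 'abcc': from fail(3)=15 chase 'c': 15 ⇒ 16;  out=∅∪out(16)={7}
  fail(10) 'aaac': from fail(9)=8 chase 'c': 8→1 ⇒ 11;  out={4}∪out(11)={4}
  fail(6) 'abccc': from fail(5)=16 chase 'c': 16→15 ⇒ 16;  out=∅∪out(16)={7}
  fail(7) 'abcccc': from fail(6)=16 chase 'c': 16→15 ⇒ 16;  out={1}∪out(16)={1,7}

Scan:
i=0 'b': node 0→13
i=1 'a': node 13→14  emit P3@[1:1],P6@[0:1]
i=2 'b': node 14→2 (fail-walked)  emit P2@[1:2]
i=3 'c': node 2→3
i=4 'c': node 3→5  emit P7@[3:4]
i=5 'a': node 5→1 (fail-walked)  emit P3@[5:5]
i=6 'b': node 1→2  emit P2@[5:6]
i=7 'c': node 2→3
i=8 'c': node 3→5  emit P7@[7:8]
i=9 'c': node 5→6  emit P7@[8:9]
i=10 'c': node 6→7  emit P1@[5:10],P7@[9:10]
i=11 'a': node 7→1 (fail-walked)  emit P3@[11:11]
i=12 'c': node 1→11
i=13 'a': node 11→1 (fail-walked)  emit P3@[13:13]
i=14 'a': node 1→8  emit P3@[14:14]
i=15 'a': node 8→9  emit P3@[15:15]
i=16 'c': node 9→10  emit P4@[13:16]
i=17 'c': node 10→16 (fail-walked)  emit P7@[16:17]
i=18 'b': node 16→13 (fail-walked)
i=19 'b': node 13→13 (fail-walked)
i=20 'a': node 13→14  emit P3@[20:20],P6@[19:20]
i=21 'c': node 14→11 (fail-walked)
i=22 'b': node 11→12  emit P5@[20:22]
i=23 'a': node 12→14 (fail-walked)  emit P3@[23:23],P6@[22:23]
i=24 'c': node 14→11 (fail-walked)
i=25 'c': node 11→16 (fail-walked)  emit P7@[24:25]
i=26 'a': node 16→1 (fail-walked)  emit P3@[26:26]
i=27 'b': node 1→2  emit P2@[26:27]
i=28 'c': node 2→3
i=29 'c': node 3→5  emit P7@[28:29]
i=30 'c': node 5→6  emit P7@[29:30]
i=31 'c': node 6→7  emit P1@[26:31],P7@[30:31]
i=32 'b': node 7→13 (fail-walked)
i=33 'a': node 13→14  emit P3@[33:33],P6@[32:33]
i=34 'a': node 14→8 (fail-walked)  emit P3@[34:34]
i=35 'a': node 8→9  emit P3@[35:35]
i=36 'a': node 9→9 (fail-walked)  emit P3@[36:36]
i=37 'c': node 9→10  emit P4@[34:37]
i=38 'c': node 10→16 (fail-walked)  emit P7@[37:38]
i=39 'c': node 16→16 (fail-walked)  emit P7@[38:39]
i=40 'c': node 16→16 (fail-walked)  emit P7@[39:40]
i=41 'a': node 16→1 (fail-walked)  emit P3@[41:41]
i=42 'b': node 1→2  emit P2@[41:42]
i=43 'a': node 2→14 (fail-walked)  emit P3@[43:43],P6@[42:43]
i=44 'c': node 14→11 (fail-walked)
i=45 'c': node 11→16 (fail-walked)  emit P7@[44:45]
i=46 'b': node 16→13 (fail-walked)
i=47 'b': node 13→13 (fail-walked)
i=48 'b': node 13→13 (fail-walked)
i=49 'c': node 13→15 (fail-walked)
i=50 'b': node 15→13 (fail-walked)
i=51 'a': node 13→14  emit P3@[51:51],P6@[50:51]
i=52 'a': node 14→8 (fail-walked)  emit P3@[52:52]
i=53 'c': node 8→11 (fail-walked)
i=54 'b': node 11→12  emit P5@[52:54]

Matches: [[1,3],[1,6],[2,2],[4,7],[5,3],[6,2],[8,7],[9,7],[10,1],[10,7],[11,3],[13,3],[14,3],[15,3],[16,4],[17,7],[20,3],[20,6],[22,5],[23,3],[23,6],[25,7],[26,3],[27,2],[29,7],[30,7],[31,1],[31,7],[33,3],[33,6],[34,3],[35,3],[36,3],[37,4],[38,7],[39,7],[40,7],[41,3],[42,2],[43,3],[43,6],[45,7],[51,3],[51,6],[52,3],[54,5]]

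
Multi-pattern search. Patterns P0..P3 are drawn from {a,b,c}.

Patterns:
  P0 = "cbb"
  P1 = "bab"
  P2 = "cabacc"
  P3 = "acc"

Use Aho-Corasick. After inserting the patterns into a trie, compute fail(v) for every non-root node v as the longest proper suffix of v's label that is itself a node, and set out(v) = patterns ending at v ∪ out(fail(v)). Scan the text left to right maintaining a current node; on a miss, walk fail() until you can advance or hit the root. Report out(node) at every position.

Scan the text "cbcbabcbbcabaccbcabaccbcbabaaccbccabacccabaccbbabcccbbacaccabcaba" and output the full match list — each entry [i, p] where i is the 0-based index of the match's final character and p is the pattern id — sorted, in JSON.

Construct AC machine:
Trie (insert patterns):
  n0 'ε': a→12 b→4 c→1
  n1 'c': a→7 b→2
  n2 'cb': b→3
  n3 'cbb': ·  [P0 ends]
  n4 'b': a→5
  n5 'ba': b→6
  n6 'bab': ·  [P1 ends]
  n7 'ca': b→8
  n8 'cab': a→9
  n9 'caba': c→10
  n10 'cabac': c→11
  n11 'cabacc': ·  [P2 ends]
  n12 'a': c→13
  n13 'ac': c→14
  n14 'acc': ·  [P3 ends]

BFS fail/out derivation:
  n1('c'): parent n0 fail=0; on 'c' 0 → fail=0;  out ∅∪∅=∅
  n4('b'): parent n0 fail=0; on 'b' 0 → fail=0;  out ∅∪∅=∅
  n12('a'): parent n0 fail=0; on 'a' 0 → fail=0;  out ∅∪∅=∅
  n2('cb'): parent n1 fail=0; on 'b' 0 → fail=4;  out ∅∪∅=∅
  n5('ba'): parent n4 fail=0; on 'a' 0 → fail=12;  out ∅∪∅=∅
  n7('ca'): parent n1 fail=0; on 'a' 0 → fail=12;  out ∅∪∅=∅
  n13('ac'): parent n12 fail=0; on 'c' 0 → fail=1;  out ∅∪∅=∅
  n3('cbb'): parent n2 fail=4; on 'b' 4→0 → fail=4;  out {0}∪∅={0}
  n6('bab'): parent n5 fail=12; on 'b' 12→0 → fail=4;  out {1}∪∅={1}
  n8('cab'): parent n7 fail=12; on 'b' 12→0 → fail=4;  out ∅∪∅=∅
  n14('acc'): parent n13 fail=1; on 'c' 1→0 → fail=1;  out {3}∪∅={3}
  n9('caba'): parent n8 fail=4; on 'a' 4 → fail=5;  out ∅∪∅=∅
  n10('cabac'): parent n9 fail=5; on 'c' 5→12 → fail=13;  out ∅∪∅=∅
  n11('cabacc'): parent n10 fail=13; on 'c' 13 → fail=14;  out {2}∪{3}={2,3}

Run:
[0] read 'c'  n0⇒n1
[1] read 'b'  n1⇒n2
[2] read 'c'  n2⇒n1 ·f
[3] read 'b'  n1⇒n2
[4] read 'a'  n2⇒n5 ·f
[5] read 'b'  n5⇒n6  ** P1@[3:5]
[6] read 'c'  n6⇒n1 ·f
[7] read 'b'  n1⇒n2
[8] read 'b'  n2⇒n3  ** P0@[6:8]
[9] read 'c'  n3⇒n1 ·f
[10] read 'a'  n1⇒n7
[11] read 'b'  n7⇒n8
[12] read 'a'  n8⇒n9
[13] read 'c'  n9⇒n10
[14] read 'c'  n10⇒n11  ** P2@[9:14],P3@[12:14]
[15] read 'b'  n11⇒n2 ·f
[16] read 'c'  n2⇒n1 ·f
[17] read 'a'  n1⇒n7
[18] read 'b'  n7⇒n8
[19] read 'a'  n8⇒n9
[20] read 'c'  n9⇒n10
[21] read 'c'  n10⇒n11  ** P2@[16:21],P3@[19:21]
[22] read 'b'  n11⇒n2 ·f
[23] read 'c'  n2⇒n1 ·f
[24] read 'b'  n1⇒n2
[25] read 'a'  n2⇒n5 ·f
[26] read 'b'  n5⇒n6  ** P1@[24:26]
[27] read 'a'  n6⇒n5 ·f
[28] read 'a'  n5⇒n12 ·f
[29] read 'c'  n12⇒n13
[30] read 'c'  n13⇒n14  ** P3@[28:30]
[31] read 'b'  n14⇒n2 ·f
[32] read 'c'  n2⇒n1 ·f
[33] read 'c'  n1⇒n1 ·f
[34] read 'a'  n1⇒n7
[35] read 'b'  n7⇒n8
[36] read 'a'  n8⇒n9
[37] read 'c'  n9⇒n10
[38] read 'c'  n10⇒n11  ** P2@[33:38],P3@[36:38]
[39] read 'c'  n11⇒n1 ·f
[40] read 'a'  n1⇒n7
[41] read 'b'  n7⇒n8
[42] read 'a'  n8⇒n9
[43] read 'c'  n9⇒n10
[44] read 'c'  n10⇒n11  ** P2@[39:44],P3@[42:44]
[45] read 'b'  n11⇒n2 ·f
[46] read 'b'  n2⇒n3  ** P0@[44:46]
[47] read 'a'  n3⇒n5 ·f
[48] read 'b'  n5⇒n6  ** P1@[46:48]
[49] read 'c'  n6⇒n1 ·f
[50] read 'c'  n1⇒n1 ·f
[51] read 'c'  n1⇒n1 ·f
[52] read 'b'  n1⇒n2
[53] read 'b'  n2⇒n3  ** P0@[51:53]
[54] read 'a'  n3⇒n5 ·f
[55] read 'c'  n5⇒n13 ·f
[56] read 'a'  n13⇒n7 ·f
[57] read 'c'  n7⇒n13 ·f
[58] read 'c'  n13⇒n14  ** P3@[56:58]
[59] read 'a'  n14⇒n7 ·f
[60] read 'b'  n7⇒n8
[61] read 'c'  n8⇒n1 ·f
[62] read 'a'  n1⇒n7
[63] read 'b'  n7⇒n8
[64] read 'a'  n8⇒n9

Matches: [[5,1],[8,0],[14,2],[14,3],[21,2],[21,3],[26,1],[30,3],[38,2],[38,3],[44,2],[44,3],[46,0],[48,1],[53,0],[58,3]]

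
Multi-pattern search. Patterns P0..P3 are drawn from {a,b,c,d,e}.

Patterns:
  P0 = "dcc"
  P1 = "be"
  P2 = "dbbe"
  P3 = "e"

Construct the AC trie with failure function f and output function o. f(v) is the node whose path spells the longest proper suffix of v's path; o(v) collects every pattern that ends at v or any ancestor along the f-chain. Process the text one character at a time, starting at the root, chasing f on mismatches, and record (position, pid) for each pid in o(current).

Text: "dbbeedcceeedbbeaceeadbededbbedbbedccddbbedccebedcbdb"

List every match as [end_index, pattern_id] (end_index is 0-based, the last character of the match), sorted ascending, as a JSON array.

Build:
Trie (insert patterns):
  0='ε' goto b→4 d→1 e→9
  1='d' goto b→6 c→2
  2='dc' goto c→3
  3='dcc' goto ·  [P0 ends]
  4='b' goto e→5
  5='be' goto ·  [P1 ends]
  6='db' goto b→7
  7='dbb' goto e→8
  8='dbbe' goto ·  [P2 ends]
  9='e' goto ·  [P3 ends]

Failure links (BFS by depth):
  n1('d'): parent n0 fail=0; on 'd' 0 → fail=0;  out ∅∪∅=∅
  n4('b'): parent n0 fail=0; on 'b' 0 → fail=0;  out ∅∪∅=∅
  n9('e'): parent n0 fail=0; on 'e' 0 → fail=0;  out {3}∪∅={3}
  n2('dc'): parent n1 fail=0; on 'c' 0 → fail=0;  out ∅∪∅=∅
  n5('be'): parent n4 fail=0; on 'e' 0 → fail=9;  out {1}∪{3}={1,3}
  n6('db'): parent n1 fail=0; on 'b' 0 → fail=4;  out ∅∪∅=∅
  n3('dcc'): parent n2 fail=0; on 'c' 0 → fail=0;  out {0}∪∅={0}
  n7('dbb'): parent n6 fail=4; on 'b' 4→0 → fail=4;  out ∅∪∅=∅
  n8('dbbe'): parent n7 fail=4; on 'e' 4 → fail=5;  out {2}∪{1,3}={1,2,3}

Text stream:
[0] read 'd'  n0⇒n1
[1] read 'b'  n1⇒n6
[2] read 'b'  n6⇒n7
[3] read 'e'  n7⇒n8  ** P1@[2:3],P2@[0:3],P3@[3:3]
[4] read 'e'  n8⇒n9 ·f  ** P3@[4:4]
[5] read 'd'  n9⇒n1 ·f
[6] read 'c'  n1⇒n2
[7] read 'c'  n2⇒n3  ** P0@[5:7]
[8] read 'e'  n3⇒n9 ·f  ** P3@[8:8]
[9] read 'e'  n9⇒n9 ·f  ** P3@[9:9]
[10] read 'e'  n9⇒n9 ·f  ** P3@[10:10]
[11] read 'd'  n9⇒n1 ·f
[12] read 'b'  n1⇒n6
[13] read 'b'  n6⇒n7
[14] read 'e'  n7⇒n8  ** P1@[13:14],P2@[11:14],P3@[14:14]
[15] read 'a'  n8⇒n0 ·f
[16] read 'c'  n0⇒n0
[17] read 'e'  n0⇒n9  ** P3@[17:17]
[18] read 'e'  n9⇒n9 ·f  ** P3@[18:18]
[19] read 'a'  n9⇒n0 ·f
[20] read 'd'  n0⇒n1
[21] read 'b'  n1⇒n6
[22] read 'e'  n6⇒n5 ·f  ** P1@[21:22],P3@[22:22]
[23] read 'd'  n5⇒n1 ·f
[24] read 'e'  n1⇒n9 ·f  ** P3@[24:24]
[25] read 'd'  n9⇒n1 ·f
[26] read 'b'  n1⇒n6
[27] read 'b'  n6⇒n7
[28] read 'e'  n7⇒n8  ** P1@[27:28],P2@[25:28],P3@[28:28]
[29] read 'd'  n8⇒n1 ·f
[30] read 'b'  n1⇒n6
[31] read 'b'  n6⇒n7
[32] read 'e'  n7⇒n8  ** P1@[31:32],P2@[29:32],P3@[32:32]
[33] read 'd'  n8⇒n1 ·f
[34] read 'c'  n1⇒n2
[35] read 'c'  n2⇒n3  ** P0@[33:35]
[36] read 'd'  n3⇒n1 ·f
[37] read 'd'  n1⇒n1 ·f
[38] read 'b'  n1⇒n6
[39] read 'b'  n6⇒n7
[40] read 'e'  n7⇒n8  ** P1@[39:40],P2@[37:40],P3@[40:40]
[41] read 'd'  n8⇒n1 ·f
[42] read 'c'  n1⇒n2
[43] read 'c'  n2⇒n3  ** P0@[41:43]
[44] read 'e'  n3⇒n9 ·f  ** P3@[44:44]
[45] read 'b'  n9⇒n4 ·f
[46] read 'e'  n4⇒n5  ** P1@[45:46],P3@[46:46]
[47] read 'd'  n5⇒n1 ·f
[48] read 'c'  n1⇒n2
[49] read 'b'  n2⇒n4 ·f
[50] read 'd'  n4⇒n1 ·f
[51] read 'b'  n1⇒n6

Result: [[3,1],[3,2],[3,3],[4,3],[7,0],[8,3],[9,3],[10,3],[14,1],[14,2],[14,3],[17,3],[18,3],[22,1],[22,3],[24,3],[28,1],[28,2],[28,3],[32,1],[32,2],[32,3],[35,0],[40,1],[40,2],[40,3],[43,0],[44,3],[46,1],[46,3]]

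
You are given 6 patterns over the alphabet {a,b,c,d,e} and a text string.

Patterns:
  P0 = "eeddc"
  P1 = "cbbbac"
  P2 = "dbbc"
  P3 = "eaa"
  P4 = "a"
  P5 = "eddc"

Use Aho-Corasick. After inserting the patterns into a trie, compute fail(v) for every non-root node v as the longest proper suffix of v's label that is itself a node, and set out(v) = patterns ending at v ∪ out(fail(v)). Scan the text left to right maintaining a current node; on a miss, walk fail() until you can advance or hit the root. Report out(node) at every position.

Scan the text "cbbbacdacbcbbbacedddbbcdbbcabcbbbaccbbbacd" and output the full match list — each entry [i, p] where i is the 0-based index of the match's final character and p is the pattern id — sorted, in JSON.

Build:
Trie nodes:
  n0 'ε': a→18 c→6 d→12 e→1
  n1 'e': a→16 d→19 e→2
  n2 'ee': d→3
  n3 'eed': d→4
  n4 'eedd': c→5
  n5 'eeddc': ·  [P0 ends]
  n6 'c': b→7
  n7 'cb': b→8
  n8 'cbb': b→9
  n9 'cbbb': a→10
  n10 'cbbba': c→11
  n11 'cbbbac': ·  [P1 ends]
  n12 'd': b→13
  n13 'db': b→14
  n14 'dbb': c→15
  n15 'dbbc': ·  [P2 ends]
  n16 'ea': a→17
  n17 'eaa': ·  [P3 ends]
  n18 'a': ·  [P4 ends]
  n19 'ed': d→20
  n20 'edd': c→21
  n21 'eddc': ·  [P5 ends]

Failure links (BFS by depth):
  fail(1) 'e': from fail(0)=0 chase 'e': 0 ⇒ 0;  out=∅∪out(0)=∅
  fail(6) 'c': from fail(0)=0 chase 'c': 0 ⇒ 0;  out=∅∪out(0)=∅
  fail(12) 'd': from fail(0)=0 chase 'd': 0 ⇒ 0;  out=∅∪out(0)=∅
  fail(18) 'a': from fail(0)=0 chase 'a': 0 ⇒ 0;  out={4}∪out(0)={4}
  fail(2) 'ee': from fail(1)=0 chase 'e': 0 ⇒ 1;  out=∅∪out(1)=∅
  fail(7) 'cb': from fail(6)=0 chase 'b': 0 ⇒ 0;  out=∅∪out(0)=∅
  fail(13) 'db': from fail(12)=0 chase 'b': 0 ⇒ 0;  out=∅∪out(0)=∅
  fail(16) 'ea': from fail(1)=0 chase 'a': 0 ⇒ 18;  out=∅∪out(18)={4}
  fail(19) 'ed': from fail(1)=0 chase 'd': 0 ⇒ 12;  out=∅∪out(12)=∅
  fail(3) 'eed': from fail(2)=1 chase 'd': 1 ⇒ 19;  out=∅∪out(19)=∅
  fail(8) 'cbb': from fail(7)=0 chase 'b': 0 ⇒ 0;  out=∅∪out(0)=∅
  fail(14) 'dbb': from fail(13)=0 chase 'b': 0 ⇒ 0;  out=∅∪out(0)=∅
  fail(17) 'eaa': from fail(16)=18 chase 'a': 18→0 ⇒ 18;  out={3}∪out(18)={3,4}
  fail(20) 'edd': from fail(19)=12 chase 'd': 12→0 ⇒ 12;  out=∅∪out(12)=∅
  fail(4) 'eedd': from fail(3)=19 chase 'd': 19 ⇒ 20;  out=∅∪out(20)=∅
  fail(9) 'cbbb': from fail(8)=0 chase 'b': 0 ⇒ 0;  out=∅∪out(0)=∅
  fail(15) 'dbbc': from fail(14)=0 chase 'c': 0 ⇒ 6;  out={2}∪out(6)={2}
  fail(21) 'eddc': from fail(20)=12 chase 'c': 12→0 ⇒ 6;  out={5}∪out(6)={5}
  fail(5) 'eeddc': from fail(4)=20 chase 'c': 20 ⇒ 21;  out={0}∪out(21)={0,5}
  fail(10) 'cbbba': from fail(9)=0 chase 'a': 0 ⇒ 18;  out=∅∪out(18)={4}
  fail(11) 'cbbbac': from fail(10)=18 chase 'c': 18→0 ⇒ 6;  out={1}∪out(6)={1}

Scan:
[0] read 'c'  n0⇒n6
[1] read 'b'  n6⇒n7
[2] read 'b'  n7⇒n8
[3] read 'b'  n8⇒n9
[4] read 'a'  n9⇒n10  ** P4@[4:4]
[5] read 'c'  n10⇒n11  ** P1@[0:5]
[6] read 'd'  n11⇒n12 ·f
[7] read 'a'  n12⇒n18 ·f  ** P4@[7:7]
[8] read 'c'  n18⇒n6 ·f
[9] read 'b'  n6⇒n7
[10] read 'c'  n7⇒n6 ·f
[11] read 'b'  n6⇒n7
[12] read 'b'  n7⇒n8
[13] read 'b'  n8⇒n9
[14] read 'a'  n9⇒n10  ** P4@[14:14]
[15] read 'c'  n10⇒n11  ** P1@[10:15]
[16] read 'e'  n11⇒n1 ·f
[17] read 'd'  n1⇒n19
[18] read 'd'  n19⇒n20
[19] read 'd'  n20⇒n12 ·f
[20] read 'b'  n12⇒n13
[21] read 'b'  n13⇒n14
[22] read 'c'  n14⇒n15  ** P2@[19:22]
[23] read 'd'  n15⇒n12 ·f
[24] read 'b'  n12⇒n13
[25] read 'b'  n13⇒n14
[26] read 'c'  n14⇒n15  ** P2@[23:26]
[27] read 'a'  n15⇒n18 ·f  ** P4@[27:27]
[28] read 'b'  n18⇒n0 ·f
[29] read 'c'  n0⇒n6
[30] read 'b'  n6⇒n7
[31] read 'b'  n7⇒n8
[32] read 'b'  n8⇒n9
[33] read 'a'  n9⇒n10  ** P4@[33:33]
[34] read 'c'  n10⇒n11  ** P1@[29:34]
[35] read 'c'  n11⇒n6 ·f
[36] read 'b'  n6⇒n7
[37] read 'b'  n7⇒n8
[38] read 'b'  n8⇒n9
[39] read 'a'  n9⇒n10  ** P4@[39:39]
[40] read 'c'  n10⇒n11  ** P1@[35:40]
[41] read 'd'  n11⇒n12 ·f

Matches: [[4,4],[5,1],[7,4],[14,4],[15,1],[22,2],[26,2],[27,4],[33,4],[34,1],[39,4],[40,1]]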